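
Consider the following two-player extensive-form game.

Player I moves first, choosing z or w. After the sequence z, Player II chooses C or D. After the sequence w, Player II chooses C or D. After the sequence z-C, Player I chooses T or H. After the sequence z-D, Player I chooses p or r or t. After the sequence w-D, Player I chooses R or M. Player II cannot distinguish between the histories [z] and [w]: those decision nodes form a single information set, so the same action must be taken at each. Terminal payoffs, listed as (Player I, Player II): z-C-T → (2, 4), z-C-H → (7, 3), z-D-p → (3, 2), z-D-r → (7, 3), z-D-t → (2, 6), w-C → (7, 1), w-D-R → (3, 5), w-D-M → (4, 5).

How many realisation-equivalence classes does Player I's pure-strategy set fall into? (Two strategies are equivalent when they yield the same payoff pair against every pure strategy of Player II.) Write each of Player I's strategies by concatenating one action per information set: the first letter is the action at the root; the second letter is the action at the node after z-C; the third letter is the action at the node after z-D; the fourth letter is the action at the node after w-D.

Player I has 24 pure strategies: zTpR, zTpM, zTrR, zTrM, zTtR, zTtM, zHpR, zHpM, zHrR, zHrM, zHtR, zHtM, wTpR, wTpM, wTrR, wTrM, wTtR, wTtM, wHpR, wHpM, wHrR, wHrM, wHtR, wHtM. Columns: C, D.
{zTpR, zTpM} → row (2,4) (3,2)
{zTrR, zTrM} → row (2,4) (7,3)
{zTtR, zTtM} → row (2,4) (2,6)
{zHpR, zHpM} → row (7,3) (3,2)
{zHrR, zHrM} → row (7,3) (7,3)
{zHtR, zHtM} → row (7,3) (2,6)
{wTpR, wTrR, wTtR, wHpR, wHrR, wHtR} → row (7,1) (3,5)
{wTpM, wTrM, wTtM, wHpM, wHrM, wHtM} → row (7,1) (4,5)
That's 8 distinct rows out of 24 strategies.

8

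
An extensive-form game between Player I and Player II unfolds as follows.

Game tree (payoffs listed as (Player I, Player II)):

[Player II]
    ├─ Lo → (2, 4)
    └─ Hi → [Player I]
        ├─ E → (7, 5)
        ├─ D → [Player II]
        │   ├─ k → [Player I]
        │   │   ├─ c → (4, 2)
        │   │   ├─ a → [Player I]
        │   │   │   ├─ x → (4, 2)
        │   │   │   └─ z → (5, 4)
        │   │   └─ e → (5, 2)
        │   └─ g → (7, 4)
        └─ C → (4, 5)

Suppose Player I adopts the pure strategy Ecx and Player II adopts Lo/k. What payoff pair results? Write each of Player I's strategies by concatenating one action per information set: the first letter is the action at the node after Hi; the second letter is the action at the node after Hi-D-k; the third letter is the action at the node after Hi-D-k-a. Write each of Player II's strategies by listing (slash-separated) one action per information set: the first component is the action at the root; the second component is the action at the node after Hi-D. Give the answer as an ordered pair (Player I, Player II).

(2, 4)

Trace the play path from the root:
  Player II plays Lo
→ terminal payoff (2, 4).
(Player I's choice at the node after Hi is never reached on this path, so it doesn't affect the outcome.)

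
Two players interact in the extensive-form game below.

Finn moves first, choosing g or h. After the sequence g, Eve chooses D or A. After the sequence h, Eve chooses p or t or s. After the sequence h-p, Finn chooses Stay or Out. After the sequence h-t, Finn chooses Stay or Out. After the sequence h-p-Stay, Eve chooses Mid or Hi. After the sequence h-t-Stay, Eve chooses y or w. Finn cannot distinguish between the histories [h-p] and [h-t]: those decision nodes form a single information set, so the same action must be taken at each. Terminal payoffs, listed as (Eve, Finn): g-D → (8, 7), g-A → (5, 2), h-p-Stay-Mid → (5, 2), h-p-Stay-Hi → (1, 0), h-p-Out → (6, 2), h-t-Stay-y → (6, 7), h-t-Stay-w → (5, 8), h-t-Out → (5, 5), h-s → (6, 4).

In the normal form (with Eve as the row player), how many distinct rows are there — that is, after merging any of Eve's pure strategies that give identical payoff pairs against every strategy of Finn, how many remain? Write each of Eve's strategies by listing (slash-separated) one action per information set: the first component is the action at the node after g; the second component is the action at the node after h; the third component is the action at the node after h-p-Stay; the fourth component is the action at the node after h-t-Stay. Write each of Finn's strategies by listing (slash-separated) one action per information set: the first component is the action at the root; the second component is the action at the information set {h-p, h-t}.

Eve has 24 pure strategies: D/p/Mid/y, D/p/Mid/w, D/p/Hi/y, D/p/Hi/w, D/t/Mid/y, D/t/Mid/w, D/t/Hi/y, D/t/Hi/w, D/s/Mid/y, D/s/Mid/w, D/s/Hi/y, D/s/Hi/w, A/p/Mid/y, A/p/Mid/w, A/p/Hi/y, A/p/Hi/w, A/t/Mid/y, A/t/Mid/w, A/t/Hi/y, A/t/Hi/w, A/s/Mid/y, A/s/Mid/w, A/s/Hi/y, A/s/Hi/w. Columns: g/Stay, g/Out, h/Stay, h/Out.
{D/p/Mid/y, D/p/Mid/w} → row (8,7) (8,7) (5,2) (6,2)
{D/p/Hi/y, D/p/Hi/w} → row (8,7) (8,7) (1,0) (6,2)
{D/t/Mid/y, D/t/Hi/y} → row (8,7) (8,7) (6,7) (5,5)
{D/t/Mid/w, D/t/Hi/w} → row (8,7) (8,7) (5,8) (5,5)
{D/s/Mid/y, D/s/Mid/w, D/s/Hi/y, D/s/Hi/w} → row (8,7) (8,7) (6,4) (6,4)
{A/p/Mid/y, A/p/Mid/w} → row (5,2) (5,2) (5,2) (6,2)
{A/p/Hi/y, A/p/Hi/w} → row (5,2) (5,2) (1,0) (6,2)
{A/t/Mid/y, A/t/Hi/y} → row (5,2) (5,2) (6,7) (5,5)
{A/t/Mid/w, A/t/Hi/w} → row (5,2) (5,2) (5,8) (5,5)
{A/s/Mid/y, A/s/Mid/w, A/s/Hi/y, A/s/Hi/w} → row (5,2) (5,2) (6,4) (6,4)
That's 10 distinct rows out of 24 strategies.

10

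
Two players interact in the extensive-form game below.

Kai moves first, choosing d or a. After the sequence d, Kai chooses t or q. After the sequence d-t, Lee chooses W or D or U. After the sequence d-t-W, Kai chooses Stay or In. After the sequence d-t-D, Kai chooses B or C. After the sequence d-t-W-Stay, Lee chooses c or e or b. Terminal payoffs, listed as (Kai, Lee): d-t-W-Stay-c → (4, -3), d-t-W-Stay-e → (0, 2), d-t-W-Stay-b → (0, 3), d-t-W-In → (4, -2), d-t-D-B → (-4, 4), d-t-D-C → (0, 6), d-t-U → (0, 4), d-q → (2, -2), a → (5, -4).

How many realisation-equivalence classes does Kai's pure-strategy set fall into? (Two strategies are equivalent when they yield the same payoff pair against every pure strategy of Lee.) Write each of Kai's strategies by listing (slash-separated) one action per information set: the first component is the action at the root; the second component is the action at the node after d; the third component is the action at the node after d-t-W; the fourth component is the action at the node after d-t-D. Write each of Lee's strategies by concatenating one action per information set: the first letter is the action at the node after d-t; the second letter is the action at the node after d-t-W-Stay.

6

Kai has 16 pure strategies: d/t/Stay/B, d/t/Stay/C, d/t/In/B, d/t/In/C, d/q/Stay/B, d/q/Stay/C, d/q/In/B, d/q/In/C, a/t/Stay/B, a/t/Stay/C, a/t/In/B, a/t/In/C, a/q/Stay/B, a/q/Stay/C, a/q/In/B, a/q/In/C. Columns: Wc, We, Wb, Dc, De, Db, Uc, Ue, Ub.
{d/t/Stay/B} → row (4,-3) (0,2) (0,3) (-4,4) (-4,4) (-4,4) (0,4) (0,4) (0,4)
{d/t/Stay/C} → row (4,-3) (0,2) (0,3) (0,6) (0,6) (0,6) (0,4) (0,4) (0,4)
{d/t/In/B} → row (4,-2) (4,-2) (4,-2) (-4,4) (-4,4) (-4,4) (0,4) (0,4) (0,4)
{d/t/In/C} → row (4,-2) (4,-2) (4,-2) (0,6) (0,6) (0,6) (0,4) (0,4) (0,4)
{d/q/Stay/B, d/q/Stay/C, d/q/In/B, d/q/In/C} → row (2,-2) (2,-2) (2,-2) (2,-2) (2,-2) (2,-2) (2,-2) (2,-2) (2,-2)
{a/t/Stay/B, a/t/Stay/C, a/t/In/B, a/t/In/C, a/q/Stay/B, a/q/Stay/C, a/q/In/B, a/q/In/C} → row (5,-4) (5,-4) (5,-4) (5,-4) (5,-4) (5,-4) (5,-4) (5,-4) (5,-4)
That's 6 distinct rows out of 16 strategies.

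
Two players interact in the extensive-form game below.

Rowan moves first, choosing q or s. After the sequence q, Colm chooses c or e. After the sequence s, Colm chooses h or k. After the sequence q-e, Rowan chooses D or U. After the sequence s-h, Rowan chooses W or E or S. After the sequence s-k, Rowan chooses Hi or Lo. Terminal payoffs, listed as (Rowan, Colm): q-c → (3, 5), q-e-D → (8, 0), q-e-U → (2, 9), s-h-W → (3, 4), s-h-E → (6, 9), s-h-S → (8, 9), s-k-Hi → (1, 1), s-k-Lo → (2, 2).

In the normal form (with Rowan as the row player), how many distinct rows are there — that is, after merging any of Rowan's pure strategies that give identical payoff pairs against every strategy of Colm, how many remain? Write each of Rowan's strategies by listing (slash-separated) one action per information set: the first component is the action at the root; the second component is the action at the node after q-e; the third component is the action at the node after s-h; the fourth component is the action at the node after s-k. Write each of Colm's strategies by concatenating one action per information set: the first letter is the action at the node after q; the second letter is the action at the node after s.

Rowan has 24 pure strategies: q/D/W/Hi, q/D/W/Lo, q/D/E/Hi, q/D/E/Lo, q/D/S/Hi, q/D/S/Lo, q/U/W/Hi, q/U/W/Lo, q/U/E/Hi, q/U/E/Lo, q/U/S/Hi, q/U/S/Lo, s/D/W/Hi, s/D/W/Lo, s/D/E/Hi, s/D/E/Lo, s/D/S/Hi, s/D/S/Lo, s/U/W/Hi, s/U/W/Lo, s/U/E/Hi, s/U/E/Lo, s/U/S/Hi, s/U/S/Lo. Columns: ch, ck, eh, ek.
{q/D/W/Hi, q/D/W/Lo, q/D/E/Hi, q/D/E/Lo, q/D/S/Hi, q/D/S/Lo} → row (3,5) (3,5) (8,0) (8,0)
{q/U/W/Hi, q/U/W/Lo, q/U/E/Hi, q/U/E/Lo, q/U/S/Hi, q/U/S/Lo} → row (3,5) (3,5) (2,9) (2,9)
{s/D/W/Hi, s/U/W/Hi} → row (3,4) (1,1) (3,4) (1,1)
{s/D/W/Lo, s/U/W/Lo} → row (3,4) (2,2) (3,4) (2,2)
{s/D/E/Hi, s/U/E/Hi} → row (6,9) (1,1) (6,9) (1,1)
{s/D/E/Lo, s/U/E/Lo} → row (6,9) (2,2) (6,9) (2,2)
{s/D/S/Hi, s/U/S/Hi} → row (8,9) (1,1) (8,9) (1,1)
{s/D/S/Lo, s/U/S/Lo} → row (8,9) (2,2) (8,9) (2,2)
That's 8 distinct rows out of 24 strategies.

8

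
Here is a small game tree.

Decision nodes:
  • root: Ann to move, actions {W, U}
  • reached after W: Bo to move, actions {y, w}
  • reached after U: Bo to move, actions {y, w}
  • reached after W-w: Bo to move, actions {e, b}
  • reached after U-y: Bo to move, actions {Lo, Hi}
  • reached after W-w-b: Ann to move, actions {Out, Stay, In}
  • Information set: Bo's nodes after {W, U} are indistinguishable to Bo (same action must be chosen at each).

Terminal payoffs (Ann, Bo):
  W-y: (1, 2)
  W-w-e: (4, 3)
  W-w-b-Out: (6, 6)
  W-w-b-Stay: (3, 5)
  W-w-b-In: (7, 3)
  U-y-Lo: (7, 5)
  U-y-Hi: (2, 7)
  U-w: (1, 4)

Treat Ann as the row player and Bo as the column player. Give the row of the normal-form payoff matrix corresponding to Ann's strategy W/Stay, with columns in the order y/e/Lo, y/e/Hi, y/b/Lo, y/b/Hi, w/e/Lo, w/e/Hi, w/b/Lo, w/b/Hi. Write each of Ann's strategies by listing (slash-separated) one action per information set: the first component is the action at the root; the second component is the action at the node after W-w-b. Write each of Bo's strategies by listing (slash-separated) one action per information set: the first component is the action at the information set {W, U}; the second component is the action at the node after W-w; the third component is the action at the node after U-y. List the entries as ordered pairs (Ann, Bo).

vs y/e/Lo: Ann plays W → Bo plays y at [W] → (1, 2)
vs y/e/Hi: Ann plays W → Bo plays y at [W] → (1, 2)
vs y/b/Lo: Ann plays W → Bo plays y at [W] → (1, 2)
vs y/b/Hi: Ann plays W → Bo plays y at [W] → (1, 2)
vs w/e/Lo: Ann plays W → Bo plays w at [W] → Bo plays e at [W-w] → (4, 3)
vs w/e/Hi: Ann plays W → Bo plays w at [W] → Bo plays e at [W-w] → (4, 3)
vs w/b/Lo: Ann plays W → Bo plays w at [W] → Bo plays b at [W-w] → Ann plays Stay at [W-w-b] → (3, 5)
vs w/b/Hi: Ann plays W → Bo plays w at [W] → Bo plays b at [W-w] → Ann plays Stay at [W-w-b] → (3, 5)

(1,2) (1,2) (1,2) (1,2) (4,3) (4,3) (3,5) (3,5)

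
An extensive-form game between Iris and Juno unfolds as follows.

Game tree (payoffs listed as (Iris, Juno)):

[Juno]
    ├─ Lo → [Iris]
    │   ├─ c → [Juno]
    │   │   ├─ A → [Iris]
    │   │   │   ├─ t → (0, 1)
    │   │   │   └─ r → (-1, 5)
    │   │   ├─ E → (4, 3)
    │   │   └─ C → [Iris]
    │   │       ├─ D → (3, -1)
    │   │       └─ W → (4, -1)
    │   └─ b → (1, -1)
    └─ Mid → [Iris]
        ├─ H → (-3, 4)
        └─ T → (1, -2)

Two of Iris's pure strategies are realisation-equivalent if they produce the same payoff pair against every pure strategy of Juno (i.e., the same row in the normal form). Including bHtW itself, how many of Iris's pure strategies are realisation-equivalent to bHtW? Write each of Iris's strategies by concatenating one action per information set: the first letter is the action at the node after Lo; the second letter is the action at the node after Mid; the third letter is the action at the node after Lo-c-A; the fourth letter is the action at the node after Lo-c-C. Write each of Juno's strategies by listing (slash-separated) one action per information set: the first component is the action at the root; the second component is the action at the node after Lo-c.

4

Row for bHtW (columns Lo/A, Lo/E, Lo/C, Mid/A, Mid/E, Mid/C): (1,-1) (1,-1) (1,-1) (-3,4) (-3,4) (-3,4).
Under bHtW, Iris's choice at the node after Lo-c-A and at the node after Lo-c-C can never be reached regardless of what Juno does, so varying those choices leaves every outcome unchanged.
Holding the reachable choices fixed and varying the unreachable ones freely already gives 2 × 2 = 4 equivalent strategies.
No other strategy reproduces this row, so those 4 are the full class: bHtD, bHtW, bHrD, bHrW.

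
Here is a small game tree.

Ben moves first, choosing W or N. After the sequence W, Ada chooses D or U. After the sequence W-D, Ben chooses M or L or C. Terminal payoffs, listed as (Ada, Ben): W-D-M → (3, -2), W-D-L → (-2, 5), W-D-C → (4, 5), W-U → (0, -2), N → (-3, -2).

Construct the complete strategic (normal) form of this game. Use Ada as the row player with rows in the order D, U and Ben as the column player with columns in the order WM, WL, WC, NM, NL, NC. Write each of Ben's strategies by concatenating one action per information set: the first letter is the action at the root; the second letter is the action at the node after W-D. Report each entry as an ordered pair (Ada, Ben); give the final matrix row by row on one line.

D: (3,-2) (-2,5) (4,5) (-3,-2) (-3,-2) (-3,-2) | U: (0,-2) (0,-2) (0,-2) (-3,-2) (-3,-2) (-3,-2)

           WM       WL       WC       NM       NL       NC
   D   (3,-2)   (-2,5)    (4,5)  (-3,-2)  (-3,-2)  (-3,-2)
   U   (0,-2)   (0,-2)   (0,-2)  (-3,-2)  (-3,-2)  (-3,-2)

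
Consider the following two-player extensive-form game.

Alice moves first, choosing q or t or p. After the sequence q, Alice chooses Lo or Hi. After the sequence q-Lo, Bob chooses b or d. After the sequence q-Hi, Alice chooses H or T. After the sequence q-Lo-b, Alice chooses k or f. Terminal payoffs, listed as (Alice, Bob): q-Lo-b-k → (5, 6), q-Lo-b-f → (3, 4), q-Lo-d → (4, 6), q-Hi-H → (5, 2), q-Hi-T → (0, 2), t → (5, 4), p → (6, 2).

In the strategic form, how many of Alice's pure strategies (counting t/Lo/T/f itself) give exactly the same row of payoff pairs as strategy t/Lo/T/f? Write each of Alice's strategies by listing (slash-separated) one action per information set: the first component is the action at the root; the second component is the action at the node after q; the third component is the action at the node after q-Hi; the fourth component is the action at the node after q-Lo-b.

8

Row for t/Lo/T/f (columns b, d): (5,4) (5,4).
Under t/Lo/T/f, Alice's choice at the node after q and at the node after q-Hi and at the node after q-Lo-b can never be reached regardless of what Bob does, so varying those choices leaves every outcome unchanged.
Holding the reachable choices fixed and varying the unreachable ones freely already gives 2 × 2 × 2 = 8 equivalent strategies.
No other strategy reproduces this row, so those 8 are the full class: t/Lo/H/k, t/Lo/H/f, t/Lo/T/k, t/Lo/T/f, t/Hi/H/k, t/Hi/H/f, t/Hi/T/k, t/Hi/T/f.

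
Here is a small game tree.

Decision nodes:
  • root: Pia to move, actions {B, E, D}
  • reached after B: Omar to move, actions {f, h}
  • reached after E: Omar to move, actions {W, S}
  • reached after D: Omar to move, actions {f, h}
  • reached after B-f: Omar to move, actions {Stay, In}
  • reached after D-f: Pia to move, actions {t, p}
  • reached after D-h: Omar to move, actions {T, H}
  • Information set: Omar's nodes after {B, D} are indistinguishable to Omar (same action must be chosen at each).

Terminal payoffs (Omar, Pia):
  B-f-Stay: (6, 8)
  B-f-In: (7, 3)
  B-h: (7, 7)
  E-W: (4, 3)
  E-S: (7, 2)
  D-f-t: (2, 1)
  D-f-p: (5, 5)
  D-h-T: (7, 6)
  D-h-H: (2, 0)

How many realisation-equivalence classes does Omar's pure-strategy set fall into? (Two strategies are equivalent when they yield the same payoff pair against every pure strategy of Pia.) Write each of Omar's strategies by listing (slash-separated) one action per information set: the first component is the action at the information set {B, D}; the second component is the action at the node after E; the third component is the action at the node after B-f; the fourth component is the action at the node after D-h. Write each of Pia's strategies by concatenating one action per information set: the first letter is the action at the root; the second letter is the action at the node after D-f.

Omar has 16 pure strategies: f/W/Stay/T, f/W/Stay/H, f/W/In/T, f/W/In/H, f/S/Stay/T, f/S/Stay/H, f/S/In/T, f/S/In/H, h/W/Stay/T, h/W/Stay/H, h/W/In/T, h/W/In/H, h/S/Stay/T, h/S/Stay/H, h/S/In/T, h/S/In/H. Columns: Bt, Bp, Et, Ep, Dt, Dp.
{f/W/Stay/T, f/W/Stay/H} → row (6,8) (6,8) (4,3) (4,3) (2,1) (5,5)
{f/W/In/T, f/W/In/H} → row (7,3) (7,3) (4,3) (4,3) (2,1) (5,5)
{f/S/Stay/T, f/S/Stay/H} → row (6,8) (6,8) (7,2) (7,2) (2,1) (5,5)
{f/S/In/T, f/S/In/H} → row (7,3) (7,3) (7,2) (7,2) (2,1) (5,5)
{h/W/Stay/T, h/W/In/T} → row (7,7) (7,7) (4,3) (4,3) (7,6) (7,6)
{h/W/Stay/H, h/W/In/H} → row (7,7) (7,7) (4,3) (4,3) (2,0) (2,0)
{h/S/Stay/T, h/S/In/T} → row (7,7) (7,7) (7,2) (7,2) (7,6) (7,6)
{h/S/Stay/H, h/S/In/H} → row (7,7) (7,7) (7,2) (7,2) (2,0) (2,0)
That's 8 distinct rows out of 16 strategies.

8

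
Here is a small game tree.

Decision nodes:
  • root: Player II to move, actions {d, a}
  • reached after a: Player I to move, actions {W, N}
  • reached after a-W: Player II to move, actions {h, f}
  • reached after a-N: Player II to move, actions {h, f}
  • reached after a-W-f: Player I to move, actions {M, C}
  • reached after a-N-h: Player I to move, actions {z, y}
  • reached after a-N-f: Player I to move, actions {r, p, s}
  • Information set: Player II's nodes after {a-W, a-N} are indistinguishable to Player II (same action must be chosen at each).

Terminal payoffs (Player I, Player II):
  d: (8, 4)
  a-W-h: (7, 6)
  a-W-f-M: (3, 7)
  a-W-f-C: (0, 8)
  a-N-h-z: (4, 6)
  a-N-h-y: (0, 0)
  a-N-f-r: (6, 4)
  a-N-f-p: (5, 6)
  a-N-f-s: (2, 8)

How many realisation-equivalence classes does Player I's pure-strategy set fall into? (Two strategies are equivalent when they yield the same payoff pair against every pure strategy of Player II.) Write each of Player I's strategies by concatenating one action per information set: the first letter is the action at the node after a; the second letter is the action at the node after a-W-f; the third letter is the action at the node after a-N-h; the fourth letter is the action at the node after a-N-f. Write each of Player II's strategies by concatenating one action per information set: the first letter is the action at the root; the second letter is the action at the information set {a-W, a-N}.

Player I has 24 pure strategies: WMzr, WMzp, WMzs, WMyr, WMyp, WMys, WCzr, WCzp, WCzs, WCyr, WCyp, WCys, NMzr, NMzp, NMzs, NMyr, NMyp, NMys, NCzr, NCzp, NCzs, NCyr, NCyp, NCys. Columns: dh, df, ah, af.
{WMzr, WMzp, WMzs, WMyr, WMyp, WMys} → row (8,4) (8,4) (7,6) (3,7)
{WCzr, WCzp, WCzs, WCyr, WCyp, WCys} → row (8,4) (8,4) (7,6) (0,8)
{NMzr, NCzr} → row (8,4) (8,4) (4,6) (6,4)
{NMzp, NCzp} → row (8,4) (8,4) (4,6) (5,6)
{NMzs, NCzs} → row (8,4) (8,4) (4,6) (2,8)
{NMyr, NCyr} → row (8,4) (8,4) (0,0) (6,4)
{NMyp, NCyp} → row (8,4) (8,4) (0,0) (5,6)
{NMys, NCys} → row (8,4) (8,4) (0,0) (2,8)
That's 8 distinct rows out of 24 strategies.

8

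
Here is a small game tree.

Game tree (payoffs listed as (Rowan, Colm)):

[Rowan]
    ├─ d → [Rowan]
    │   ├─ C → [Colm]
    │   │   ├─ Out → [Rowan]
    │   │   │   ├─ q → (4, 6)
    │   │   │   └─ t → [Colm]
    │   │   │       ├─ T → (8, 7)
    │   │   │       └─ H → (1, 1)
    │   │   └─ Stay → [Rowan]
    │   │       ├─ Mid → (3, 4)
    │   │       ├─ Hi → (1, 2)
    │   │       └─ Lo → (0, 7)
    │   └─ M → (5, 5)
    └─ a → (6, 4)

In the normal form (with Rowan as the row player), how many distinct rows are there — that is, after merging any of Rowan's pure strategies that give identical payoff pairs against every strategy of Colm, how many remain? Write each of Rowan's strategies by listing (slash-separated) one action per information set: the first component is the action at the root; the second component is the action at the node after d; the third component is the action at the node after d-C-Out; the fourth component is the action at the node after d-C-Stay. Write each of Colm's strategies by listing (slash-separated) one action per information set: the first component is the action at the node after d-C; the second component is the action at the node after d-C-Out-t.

8

Rowan has 24 pure strategies: d/C/q/Mid, d/C/q/Hi, d/C/q/Lo, d/C/t/Mid, d/C/t/Hi, d/C/t/Lo, d/M/q/Mid, d/M/q/Hi, d/M/q/Lo, d/M/t/Mid, d/M/t/Hi, d/M/t/Lo, a/C/q/Mid, a/C/q/Hi, a/C/q/Lo, a/C/t/Mid, a/C/t/Hi, a/C/t/Lo, a/M/q/Mid, a/M/q/Hi, a/M/q/Lo, a/M/t/Mid, a/M/t/Hi, a/M/t/Lo. Columns: Out/T, Out/H, Stay/T, Stay/H.
{d/C/q/Mid} → row (4,6) (4,6) (3,4) (3,4)
{d/C/q/Hi} → row (4,6) (4,6) (1,2) (1,2)
{d/C/q/Lo} → row (4,6) (4,6) (0,7) (0,7)
{d/C/t/Mid} → row (8,7) (1,1) (3,4) (3,4)
{d/C/t/Hi} → row (8,7) (1,1) (1,2) (1,2)
{d/C/t/Lo} → row (8,7) (1,1) (0,7) (0,7)
{d/M/q/Mid, d/M/q/Hi, d/M/q/Lo, d/M/t/Mid, d/M/t/Hi, d/M/t/Lo} → row (5,5) (5,5) (5,5) (5,5)
{a/C/q/Mid, a/C/q/Hi, a/C/q/Lo, a/C/t/Mid, a/C/t/Hi, a/C/t/Lo, a/M/q/Mid, a/M/q/Hi, a/M/q/Lo, a/M/t/Mid, a/M/t/Hi, a/M/t/Lo} → row (6,4) (6,4) (6,4) (6,4)
That's 8 distinct rows out of 24 strategies.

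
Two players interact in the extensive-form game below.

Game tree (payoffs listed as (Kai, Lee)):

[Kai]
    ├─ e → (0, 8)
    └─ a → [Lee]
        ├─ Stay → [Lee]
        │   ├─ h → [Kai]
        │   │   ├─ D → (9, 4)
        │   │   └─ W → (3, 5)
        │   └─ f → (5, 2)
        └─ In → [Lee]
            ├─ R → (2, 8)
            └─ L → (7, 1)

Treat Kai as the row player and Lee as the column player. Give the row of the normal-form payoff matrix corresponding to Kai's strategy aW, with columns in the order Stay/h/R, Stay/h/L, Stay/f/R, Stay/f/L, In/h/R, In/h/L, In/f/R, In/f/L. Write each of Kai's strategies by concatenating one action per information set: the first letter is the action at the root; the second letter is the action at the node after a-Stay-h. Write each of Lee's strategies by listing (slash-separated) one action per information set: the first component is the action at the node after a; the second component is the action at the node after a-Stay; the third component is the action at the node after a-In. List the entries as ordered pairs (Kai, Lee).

vs Stay/h/R: Kai plays a → Lee plays Stay at [a] → Lee plays h at [a-Stay] → Kai plays W at [a-Stay-h] → (3, 5)
vs Stay/h/L: Kai plays a → Lee plays Stay at [a] → Lee plays h at [a-Stay] → Kai plays W at [a-Stay-h] → (3, 5)
vs Stay/f/R: Kai plays a → Lee plays Stay at [a] → Lee plays f at [a-Stay] → (5, 2)
vs Stay/f/L: Kai plays a → Lee plays Stay at [a] → Lee plays f at [a-Stay] → (5, 2)
vs In/h/R: Kai plays a → Lee plays In at [a] → Lee plays R at [a-In] → (2, 8)
vs In/h/L: Kai plays a → Lee plays In at [a] → Lee plays L at [a-In] → (7, 1)
vs In/f/R: Kai plays a → Lee plays In at [a] → Lee plays R at [a-In] → (2, 8)
vs In/f/L: Kai plays a → Lee plays In at [a] → Lee plays L at [a-In] → (7, 1)

(3,5) (3,5) (5,2) (5,2) (2,8) (7,1) (2,8) (7,1)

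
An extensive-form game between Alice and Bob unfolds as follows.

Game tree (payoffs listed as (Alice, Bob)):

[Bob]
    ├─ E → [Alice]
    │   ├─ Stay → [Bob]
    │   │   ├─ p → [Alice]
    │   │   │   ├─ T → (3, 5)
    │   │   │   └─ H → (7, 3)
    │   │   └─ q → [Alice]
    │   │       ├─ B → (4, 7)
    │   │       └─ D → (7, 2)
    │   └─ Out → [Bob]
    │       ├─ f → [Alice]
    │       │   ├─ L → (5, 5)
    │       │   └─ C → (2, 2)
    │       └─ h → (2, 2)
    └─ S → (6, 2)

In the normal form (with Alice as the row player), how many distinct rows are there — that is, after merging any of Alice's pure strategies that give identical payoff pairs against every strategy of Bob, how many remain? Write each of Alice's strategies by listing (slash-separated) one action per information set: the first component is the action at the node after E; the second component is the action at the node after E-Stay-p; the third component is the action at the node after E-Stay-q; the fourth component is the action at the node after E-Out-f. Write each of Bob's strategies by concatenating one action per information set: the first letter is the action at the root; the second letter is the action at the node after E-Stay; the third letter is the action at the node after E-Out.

6

Alice has 16 pure strategies: Stay/T/B/L, Stay/T/B/C, Stay/T/D/L, Stay/T/D/C, Stay/H/B/L, Stay/H/B/C, Stay/H/D/L, Stay/H/D/C, Out/T/B/L, Out/T/B/C, Out/T/D/L, Out/T/D/C, Out/H/B/L, Out/H/B/C, Out/H/D/L, Out/H/D/C. Columns: Epf, Eph, Eqf, Eqh, Spf, Sph, Sqf, Sqh.
{Stay/T/B/L, Stay/T/B/C} → row (3,5) (3,5) (4,7) (4,7) (6,2) (6,2) (6,2) (6,2)
{Stay/T/D/L, Stay/T/D/C} → row (3,5) (3,5) (7,2) (7,2) (6,2) (6,2) (6,2) (6,2)
{Stay/H/B/L, Stay/H/B/C} → row (7,3) (7,3) (4,7) (4,7) (6,2) (6,2) (6,2) (6,2)
{Stay/H/D/L, Stay/H/D/C} → row (7,3) (7,3) (7,2) (7,2) (6,2) (6,2) (6,2) (6,2)
{Out/T/B/L, Out/T/D/L, Out/H/B/L, Out/H/D/L} → row (5,5) (2,2) (5,5) (2,2) (6,2) (6,2) (6,2) (6,2)
{Out/T/B/C, Out/T/D/C, Out/H/B/C, Out/H/D/C} → row (2,2) (2,2) (2,2) (2,2) (6,2) (6,2) (6,2) (6,2)
That's 6 distinct rows out of 16 strategies.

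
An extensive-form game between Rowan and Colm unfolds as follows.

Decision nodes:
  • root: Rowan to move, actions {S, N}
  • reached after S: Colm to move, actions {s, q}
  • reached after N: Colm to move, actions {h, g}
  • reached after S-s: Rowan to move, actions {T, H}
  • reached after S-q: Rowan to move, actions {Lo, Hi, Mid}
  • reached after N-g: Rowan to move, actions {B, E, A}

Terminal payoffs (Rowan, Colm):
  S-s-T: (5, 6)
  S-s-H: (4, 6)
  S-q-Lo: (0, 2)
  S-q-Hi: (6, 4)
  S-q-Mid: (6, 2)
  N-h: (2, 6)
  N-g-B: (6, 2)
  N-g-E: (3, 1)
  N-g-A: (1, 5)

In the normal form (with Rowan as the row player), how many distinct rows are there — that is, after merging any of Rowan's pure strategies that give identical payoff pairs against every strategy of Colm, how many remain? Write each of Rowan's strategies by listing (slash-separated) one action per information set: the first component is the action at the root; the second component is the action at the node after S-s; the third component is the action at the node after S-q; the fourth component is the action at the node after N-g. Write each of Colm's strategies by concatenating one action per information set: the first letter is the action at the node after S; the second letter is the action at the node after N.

Rowan has 36 pure strategies: S/T/Lo/B, S/T/Lo/E, S/T/Lo/A, S/T/Hi/B, S/T/Hi/E, S/T/Hi/A, S/T/Mid/B, S/T/Mid/E, S/T/Mid/A, S/H/Lo/B, S/H/Lo/E, S/H/Lo/A, S/H/Hi/B, S/H/Hi/E, S/H/Hi/A, S/H/Mid/B, S/H/Mid/E, S/H/Mid/A, N/T/Lo/B, N/T/Lo/E, N/T/Lo/A, N/T/Hi/B, N/T/Hi/E, N/T/Hi/A, N/T/Mid/B, N/T/Mid/E, N/T/Mid/A, N/H/Lo/B, N/H/Lo/E, N/H/Lo/A, N/H/Hi/B, N/H/Hi/E, N/H/Hi/A, N/H/Mid/B, N/H/Mid/E, N/H/Mid/A. Columns: sh, sg, qh, qg.
{S/T/Lo/B, S/T/Lo/E, S/T/Lo/A} → row (5,6) (5,6) (0,2) (0,2)
{S/T/Hi/B, S/T/Hi/E, S/T/Hi/A} → row (5,6) (5,6) (6,4) (6,4)
{S/T/Mid/B, S/T/Mid/E, S/T/Mid/A} → row (5,6) (5,6) (6,2) (6,2)
{S/H/Lo/B, S/H/Lo/E, S/H/Lo/A} → row (4,6) (4,6) (0,2) (0,2)
{S/H/Hi/B, S/H/Hi/E, S/H/Hi/A} → row (4,6) (4,6) (6,4) (6,4)
{S/H/Mid/B, S/H/Mid/E, S/H/Mid/A} → row (4,6) (4,6) (6,2) (6,2)
{N/T/Lo/B, N/T/Hi/B, N/T/Mid/B, N/H/Lo/B, N/H/Hi/B, N/H/Mid/B} → row (2,6) (6,2) (2,6) (6,2)
{N/T/Lo/E, N/T/Hi/E, N/T/Mid/E, N/H/Lo/E, N/H/Hi/E, N/H/Mid/E} → row (2,6) (3,1) (2,6) (3,1)
{N/T/Lo/A, N/T/Hi/A, N/T/Mid/A, N/H/Lo/A, N/H/Hi/A, N/H/Mid/A} → row (2,6) (1,5) (2,6) (1,5)
That's 9 distinct rows out of 36 strategies.

9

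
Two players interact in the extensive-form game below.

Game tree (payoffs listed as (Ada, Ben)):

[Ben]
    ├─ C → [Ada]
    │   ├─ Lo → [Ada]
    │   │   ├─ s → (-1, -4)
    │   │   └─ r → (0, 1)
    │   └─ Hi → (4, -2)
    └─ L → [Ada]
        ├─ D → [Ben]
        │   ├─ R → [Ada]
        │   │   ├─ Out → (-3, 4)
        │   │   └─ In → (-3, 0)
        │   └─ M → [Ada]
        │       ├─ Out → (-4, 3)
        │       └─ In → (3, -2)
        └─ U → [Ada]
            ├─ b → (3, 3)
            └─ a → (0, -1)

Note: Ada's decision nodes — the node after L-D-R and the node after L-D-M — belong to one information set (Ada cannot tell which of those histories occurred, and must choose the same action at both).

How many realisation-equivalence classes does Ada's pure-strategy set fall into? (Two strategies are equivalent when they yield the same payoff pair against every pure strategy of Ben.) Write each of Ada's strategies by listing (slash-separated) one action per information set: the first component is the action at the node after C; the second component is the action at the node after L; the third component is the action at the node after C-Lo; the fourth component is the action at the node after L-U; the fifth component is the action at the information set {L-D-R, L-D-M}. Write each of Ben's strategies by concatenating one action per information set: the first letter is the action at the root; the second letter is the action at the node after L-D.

Ada has 32 pure strategies: Lo/D/s/b/Out, Lo/D/s/b/In, Lo/D/s/a/Out, Lo/D/s/a/In, Lo/D/r/b/Out, Lo/D/r/b/In, Lo/D/r/a/Out, Lo/D/r/a/In, Lo/U/s/b/Out, Lo/U/s/b/In, Lo/U/s/a/Out, Lo/U/s/a/In, Lo/U/r/b/Out, Lo/U/r/b/In, Lo/U/r/a/Out, Lo/U/r/a/In, Hi/D/s/b/Out, Hi/D/s/b/In, Hi/D/s/a/Out, Hi/D/s/a/In, Hi/D/r/b/Out, Hi/D/r/b/In, Hi/D/r/a/Out, Hi/D/r/a/In, Hi/U/s/b/Out, Hi/U/s/b/In, Hi/U/s/a/Out, Hi/U/s/a/In, Hi/U/r/b/Out, Hi/U/r/b/In, Hi/U/r/a/Out, Hi/U/r/a/In. Columns: CR, CM, LR, LM.
{Lo/D/s/b/Out, Lo/D/s/a/Out} → row (-1,-4) (-1,-4) (-3,4) (-4,3)
{Lo/D/s/b/In, Lo/D/s/a/In} → row (-1,-4) (-1,-4) (-3,0) (3,-2)
{Lo/D/r/b/Out, Lo/D/r/a/Out} → row (0,1) (0,1) (-3,4) (-4,3)
{Lo/D/r/b/In, Lo/D/r/a/In} → row (0,1) (0,1) (-3,0) (3,-2)
{Lo/U/s/b/Out, Lo/U/s/b/In} → row (-1,-4) (-1,-4) (3,3) (3,3)
{Lo/U/s/a/Out, Lo/U/s/a/In} → row (-1,-4) (-1,-4) (0,-1) (0,-1)
{Lo/U/r/b/Out, Lo/U/r/b/In} → row (0,1) (0,1) (3,3) (3,3)
{Lo/U/r/a/Out, Lo/U/r/a/In} → row (0,1) (0,1) (0,-1) (0,-1)
{Hi/D/s/b/Out, Hi/D/s/a/Out, Hi/D/r/b/Out, Hi/D/r/a/Out} → row (4,-2) (4,-2) (-3,4) (-4,3)
{Hi/D/s/b/In, Hi/D/s/a/In, Hi/D/r/b/In, Hi/D/r/a/In} → row (4,-2) (4,-2) (-3,0) (3,-2)
{Hi/U/s/b/Out, Hi/U/s/b/In, Hi/U/r/b/Out, Hi/U/r/b/In} → row (4,-2) (4,-2) (3,3) (3,3)
{Hi/U/s/a/Out, Hi/U/s/a/In, Hi/U/r/a/Out, Hi/U/r/a/In} → row (4,-2) (4,-2) (0,-1) (0,-1)
That's 12 distinct rows out of 32 strategies.

12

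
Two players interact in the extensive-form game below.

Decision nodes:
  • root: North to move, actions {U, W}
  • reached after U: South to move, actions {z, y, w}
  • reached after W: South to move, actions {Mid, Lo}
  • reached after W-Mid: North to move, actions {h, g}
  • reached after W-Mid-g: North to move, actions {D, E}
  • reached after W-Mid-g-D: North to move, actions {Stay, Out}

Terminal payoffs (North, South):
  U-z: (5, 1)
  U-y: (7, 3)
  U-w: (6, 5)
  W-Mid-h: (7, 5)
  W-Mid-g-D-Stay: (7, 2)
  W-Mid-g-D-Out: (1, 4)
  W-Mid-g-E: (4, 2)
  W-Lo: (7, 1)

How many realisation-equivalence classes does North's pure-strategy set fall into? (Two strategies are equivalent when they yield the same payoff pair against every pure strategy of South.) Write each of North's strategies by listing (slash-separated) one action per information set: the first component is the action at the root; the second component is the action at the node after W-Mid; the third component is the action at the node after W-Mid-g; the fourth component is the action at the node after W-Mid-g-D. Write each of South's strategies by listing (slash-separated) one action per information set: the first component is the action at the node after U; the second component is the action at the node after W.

5

North has 16 pure strategies: U/h/D/Stay, U/h/D/Out, U/h/E/Stay, U/h/E/Out, U/g/D/Stay, U/g/D/Out, U/g/E/Stay, U/g/E/Out, W/h/D/Stay, W/h/D/Out, W/h/E/Stay, W/h/E/Out, W/g/D/Stay, W/g/D/Out, W/g/E/Stay, W/g/E/Out. Columns: z/Mid, z/Lo, y/Mid, y/Lo, w/Mid, w/Lo.
{U/h/D/Stay, U/h/D/Out, U/h/E/Stay, U/h/E/Out, U/g/D/Stay, U/g/D/Out, U/g/E/Stay, U/g/E/Out} → row (5,1) (5,1) (7,3) (7,3) (6,5) (6,5)
{W/h/D/Stay, W/h/D/Out, W/h/E/Stay, W/h/E/Out} → row (7,5) (7,1) (7,5) (7,1) (7,5) (7,1)
{W/g/D/Stay} → row (7,2) (7,1) (7,2) (7,1) (7,2) (7,1)
{W/g/D/Out} → row (1,4) (7,1) (1,4) (7,1) (1,4) (7,1)
{W/g/E/Stay, W/g/E/Out} → row (4,2) (7,1) (4,2) (7,1) (4,2) (7,1)
That's 5 distinct rows out of 16 strategies.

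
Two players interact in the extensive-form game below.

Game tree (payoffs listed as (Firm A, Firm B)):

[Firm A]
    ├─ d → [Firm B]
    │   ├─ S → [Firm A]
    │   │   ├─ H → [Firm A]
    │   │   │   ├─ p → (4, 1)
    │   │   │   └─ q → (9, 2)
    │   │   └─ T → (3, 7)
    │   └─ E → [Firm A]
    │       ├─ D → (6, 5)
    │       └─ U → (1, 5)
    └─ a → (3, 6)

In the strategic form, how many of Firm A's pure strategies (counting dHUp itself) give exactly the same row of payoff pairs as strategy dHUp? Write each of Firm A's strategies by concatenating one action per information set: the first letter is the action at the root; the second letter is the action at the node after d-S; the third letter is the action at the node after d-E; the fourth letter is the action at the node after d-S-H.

Row for dHUp (columns S, E): (4,1) (1,5).
Every one of Firm A's information sets is on the play path for some reply by Firm B when Firm A follows dHUp.
Changing the action at any of them therefore changes at least one column, so only dHUp itself gives this row.

1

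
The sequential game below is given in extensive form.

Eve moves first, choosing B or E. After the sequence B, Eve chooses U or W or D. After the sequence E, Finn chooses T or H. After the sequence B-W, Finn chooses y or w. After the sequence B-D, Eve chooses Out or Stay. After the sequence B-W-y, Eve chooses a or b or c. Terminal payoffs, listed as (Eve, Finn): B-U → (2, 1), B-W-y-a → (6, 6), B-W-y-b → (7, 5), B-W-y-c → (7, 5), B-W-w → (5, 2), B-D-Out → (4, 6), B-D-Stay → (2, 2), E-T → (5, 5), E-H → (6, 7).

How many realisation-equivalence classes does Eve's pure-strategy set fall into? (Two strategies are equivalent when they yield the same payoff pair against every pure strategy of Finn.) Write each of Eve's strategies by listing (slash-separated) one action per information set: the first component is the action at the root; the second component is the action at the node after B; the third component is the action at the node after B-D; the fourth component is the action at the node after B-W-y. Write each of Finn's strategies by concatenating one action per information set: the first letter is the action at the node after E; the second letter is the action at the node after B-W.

Eve has 36 pure strategies: B/U/Out/a, B/U/Out/b, B/U/Out/c, B/U/Stay/a, B/U/Stay/b, B/U/Stay/c, B/W/Out/a, B/W/Out/b, B/W/Out/c, B/W/Stay/a, B/W/Stay/b, B/W/Stay/c, B/D/Out/a, B/D/Out/b, B/D/Out/c, B/D/Stay/a, B/D/Stay/b, B/D/Stay/c, E/U/Out/a, E/U/Out/b, E/U/Out/c, E/U/Stay/a, E/U/Stay/b, E/U/Stay/c, E/W/Out/a, E/W/Out/b, E/W/Out/c, E/W/Stay/a, E/W/Stay/b, E/W/Stay/c, E/D/Out/a, E/D/Out/b, E/D/Out/c, E/D/Stay/a, E/D/Stay/b, E/D/Stay/c. Columns: Ty, Tw, Hy, Hw.
{B/U/Out/a, B/U/Out/b, B/U/Out/c, B/U/Stay/a, B/U/Stay/b, B/U/Stay/c} → row (2,1) (2,1) (2,1) (2,1)
{B/W/Out/a, B/W/Stay/a} → row (6,6) (5,2) (6,6) (5,2)
{B/W/Out/b, B/W/Out/c, B/W/Stay/b, B/W/Stay/c} → row (7,5) (5,2) (7,5) (5,2)
{B/D/Out/a, B/D/Out/b, B/D/Out/c} → row (4,6) (4,6) (4,6) (4,6)
{B/D/Stay/a, B/D/Stay/b, B/D/Stay/c} → row (2,2) (2,2) (2,2) (2,2)
{E/U/Out/a, E/U/Out/b, E/U/Out/c, E/U/Stay/a, E/U/Stay/b, E/U/Stay/c, E/W/Out/a, E/W/Out/b, E/W/Out/c, E/W/Stay/a, E/W/Stay/b, E/W/Stay/c, E/D/Out/a, E/D/Out/b, E/D/Out/c, E/D/Stay/a, E/D/Stay/b, E/D/Stay/c} → row (5,5) (5,5) (6,7) (6,7)
That's 6 distinct rows out of 36 strategies.

6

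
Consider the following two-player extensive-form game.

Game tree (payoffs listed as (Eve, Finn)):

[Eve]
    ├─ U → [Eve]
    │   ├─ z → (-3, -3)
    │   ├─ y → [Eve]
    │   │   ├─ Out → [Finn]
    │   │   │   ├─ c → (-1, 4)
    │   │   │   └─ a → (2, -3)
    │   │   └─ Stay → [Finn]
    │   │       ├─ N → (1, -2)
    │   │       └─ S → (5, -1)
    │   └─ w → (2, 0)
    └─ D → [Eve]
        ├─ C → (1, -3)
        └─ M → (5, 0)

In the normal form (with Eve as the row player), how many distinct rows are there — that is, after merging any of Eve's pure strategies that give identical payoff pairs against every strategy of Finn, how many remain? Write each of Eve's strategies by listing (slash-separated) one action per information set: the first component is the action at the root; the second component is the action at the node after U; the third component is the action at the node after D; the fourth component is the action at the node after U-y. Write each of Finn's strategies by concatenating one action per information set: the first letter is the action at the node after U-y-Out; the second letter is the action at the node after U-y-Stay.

Eve has 24 pure strategies: U/z/C/Out, U/z/C/Stay, U/z/M/Out, U/z/M/Stay, U/y/C/Out, U/y/C/Stay, U/y/M/Out, U/y/M/Stay, U/w/C/Out, U/w/C/Stay, U/w/M/Out, U/w/M/Stay, D/z/C/Out, D/z/C/Stay, D/z/M/Out, D/z/M/Stay, D/y/C/Out, D/y/C/Stay, D/y/M/Out, D/y/M/Stay, D/w/C/Out, D/w/C/Stay, D/w/M/Out, D/w/M/Stay. Columns: cN, cS, aN, aS.
{U/z/C/Out, U/z/C/Stay, U/z/M/Out, U/z/M/Stay} → row (-3,-3) (-3,-3) (-3,-3) (-3,-3)
{U/y/C/Out, U/y/M/Out} → row (-1,4) (-1,4) (2,-3) (2,-3)
{U/y/C/Stay, U/y/M/Stay} → row (1,-2) (5,-1) (1,-2) (5,-1)
{U/w/C/Out, U/w/C/Stay, U/w/M/Out, U/w/M/Stay} → row (2,0) (2,0) (2,0) (2,0)
{D/z/C/Out, D/z/C/Stay, D/y/C/Out, D/y/C/Stay, D/w/C/Out, D/w/C/Stay} → row (1,-3) (1,-3) (1,-3) (1,-3)
{D/z/M/Out, D/z/M/Stay, D/y/M/Out, D/y/M/Stay, D/w/M/Out, D/w/M/Stay} → row (5,0) (5,0) (5,0) (5,0)
That's 6 distinct rows out of 24 strategies.

6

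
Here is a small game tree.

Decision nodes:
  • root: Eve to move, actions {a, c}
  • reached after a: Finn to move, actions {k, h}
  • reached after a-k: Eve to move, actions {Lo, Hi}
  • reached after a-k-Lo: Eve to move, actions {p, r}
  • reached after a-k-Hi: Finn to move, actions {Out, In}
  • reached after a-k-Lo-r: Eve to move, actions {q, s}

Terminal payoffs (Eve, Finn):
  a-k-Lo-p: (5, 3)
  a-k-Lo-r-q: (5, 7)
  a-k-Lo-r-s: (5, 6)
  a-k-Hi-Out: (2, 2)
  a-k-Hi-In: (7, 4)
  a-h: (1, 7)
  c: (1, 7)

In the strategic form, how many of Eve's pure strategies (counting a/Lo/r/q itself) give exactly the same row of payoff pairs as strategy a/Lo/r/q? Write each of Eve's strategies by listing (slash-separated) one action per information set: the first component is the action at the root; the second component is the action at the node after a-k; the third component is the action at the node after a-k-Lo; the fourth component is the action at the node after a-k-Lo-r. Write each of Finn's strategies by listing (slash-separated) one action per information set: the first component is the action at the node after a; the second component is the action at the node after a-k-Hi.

1

Row for a/Lo/r/q (columns k/Out, k/In, h/Out, h/In): (5,7) (5,7) (1,7) (1,7).
Every one of Eve's information sets is on the play path for some reply by Finn when Eve follows a/Lo/r/q.
Changing the action at any of them therefore changes at least one column, so only a/Lo/r/q itself gives this row.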